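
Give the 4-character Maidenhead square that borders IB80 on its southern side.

IA89

Latitude square 0; −1 → -1, wraps to 9, carry into field.
Latitude field B = 1; −1 → 0 = A.
The longitude characters are unchanged.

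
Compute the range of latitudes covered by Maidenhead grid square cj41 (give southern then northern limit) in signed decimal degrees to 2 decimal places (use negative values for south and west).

1.00, 2.00

Field C=2, J=9: +2·20° lon, +9·10° lat → SW at lon -140°, lat 0°.
Square 4, 1: +4·2° lon, +1·1° lat → SW at lon -132°, lat 1°.
Cell spans 2° lon × 1° lat.
south 1.00, north 2.00.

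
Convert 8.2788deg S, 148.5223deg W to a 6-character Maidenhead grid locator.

BI51rr

Offset from 180°W / 90°S: lon 31.4777°, lat 81.7212°.
Field: 31.4777/20 → 1 → B, 81.7212/10 → 8 → I; chars BI.
Square: 11.4777/2 → 5, 1.7212/1 → 1; chars 51.
Subsquare: 1.4777/0.0833333 → 17 → r, 0.7212/0.0416667 → 17 → r; chars rr.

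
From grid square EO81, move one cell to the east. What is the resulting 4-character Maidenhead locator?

EO91

Longitude square 8; +1 → 9.
The latitude characters are unchanged.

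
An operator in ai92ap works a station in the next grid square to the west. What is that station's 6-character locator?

AI82xp

Longitude subsquare a = 0; −1 → -1, wraps to 23 = x, carry into square.
Longitude square 9; −1 → 8.
The latitude characters are unchanged.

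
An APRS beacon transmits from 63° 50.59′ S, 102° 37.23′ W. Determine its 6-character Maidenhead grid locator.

Offset from 180°W / 90°S: lon 77.3795°, lat 26.1568°.
Field: lon ⌊77.3795/20⌋ = 3 → D; lat ⌊26.1568/10⌋ = 2 → C.
Square: lon ⌊17.3795/2⌋ = 8; lat ⌊6.1568/1⌋ = 6.
Subsquare: lon ⌊1.3795/0.0833333⌋ = 16 → q; lat ⌊0.1568/0.0416667⌋ = 3 → d.

DC86qd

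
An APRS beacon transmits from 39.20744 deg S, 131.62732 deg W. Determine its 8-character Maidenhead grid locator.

Offset from 180°W / 90°S: lon 48.37268°, lat 50.79256°.
Field (20°×10°, letters A–R): 48.37268/20 → 2 → C, 50.79256/10 → 5 → F; chars CF.
Square (2°×1°, digits 0–9): 8.37268/2 → 4, 0.79256/1 → 0; chars 40.
Subsquare (5′×2.5′, letters a–x): 0.37268/0.0833333 → 4 → e, 0.79256/0.0416667 → 19 → t; chars et.
Extended square (30″×15″, digits 0–9): 0.03935/0.00833333 → 4, 0.00089/0.00416667 → 0; chars 40.

CF40et40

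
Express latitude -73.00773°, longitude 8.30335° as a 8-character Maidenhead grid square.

Offset from 180°W / 90°S: lon 188.30335°, lat 16.99227°.
Field (20°×10°, letters A–R): 188.30335/20 → 9 → J, 16.99227/10 → 1 → B; chars JB.
Square (2°×1°, digits 0–9): 8.30335/2 → 4, 6.99227/1 → 6; chars 46.
Subsquare (5′×2.5′, letters a–x): 0.30335/0.0833333 → 3 → d, 0.99227/0.0416667 → 23 → x; chars dx.
Extended square (30″×15″, digits 0–9): 0.05335/0.00833333 → 6, 0.03394/0.00416667 → 8; chars 68.

JB46dx68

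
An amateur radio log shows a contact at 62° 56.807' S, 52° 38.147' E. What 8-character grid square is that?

Offset from 180°W / 90°S: lon 232.63578°, lat 27.05322°.
Field: 232.63578/20 → 11 → L, 27.05322/10 → 2 → C; chars LC.
Square: 12.63578/2 → 6, 7.05322/1 → 7; chars 67.
Subsquare: 0.63578/0.0833333 → 7 → h, 0.05322/0.0416667 → 1 → b; chars hb.
Extended square: 0.05245/0.00833333 → 6, 0.01155/0.00416667 → 2; chars 62.

LC67hb62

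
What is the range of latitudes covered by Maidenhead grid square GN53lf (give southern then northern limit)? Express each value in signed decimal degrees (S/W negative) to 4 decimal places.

Field G=6, N=13: +6·20° lon, +13·10° lat → SW at lon -60°, lat 40°.
Square 5, 3: +5·2° lon, +3·1° lat → SW at lon -50°, lat 43°.
Subsquare l=11, f=5: +11·0.0833333° lon, +5·0.0416667° lat → SW at lon -49.0833°, lat 43.2083°.
Cell spans 0.0833333° lon × 0.0416667° lat.
south 43.2083, north 43.2500.

43.2083, 43.2500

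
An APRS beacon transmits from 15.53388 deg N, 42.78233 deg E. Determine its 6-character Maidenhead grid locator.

Offset from 180°W / 90°S: lon 222.7823°, lat 105.5339°.
Field (20°×10°, letters A–R): lon ⌊222.7823/20⌋ = 11 → L; lat ⌊105.5339/10⌋ = 10 → K.
Square (2°×1°, digits 0–9): lon ⌊2.7823/2⌋ = 1; lat ⌊5.5339/1⌋ = 5.
Subsquare (5′×2.5′, letters a–x): lon ⌊0.7823/0.0833333⌋ = 9 → j; lat ⌊0.5339/0.0416667⌋ = 12 → m.

LK15jm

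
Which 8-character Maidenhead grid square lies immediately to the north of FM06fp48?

Latitude extended square 8; +1 → 9.
The longitude characters are unchanged.

FM06fp49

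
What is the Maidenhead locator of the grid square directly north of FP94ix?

FP95ia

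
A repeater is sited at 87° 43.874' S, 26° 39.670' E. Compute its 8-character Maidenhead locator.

KA32hg94

Add 180° to longitude and 90° to latitude: 206.66117, 2.26877.
Field (20°×10°, letters A–R): lon ⌊206.66117/20⌋ = 10 → K; lat ⌊2.26877/10⌋ = 0 → A.
Square (2°×1°, digits 0–9): lon ⌊6.66117/2⌋ = 3; lat ⌊2.26877/1⌋ = 2.
Subsquare (5′×2.5′, letters a–x): lon ⌊0.66117/0.0833333⌋ = 7 → h; lat ⌊0.26877/0.0416667⌋ = 6 → g.
Extended square (30″×15″, digits 0–9): lon ⌊0.07783/0.00833333⌋ = 9; lat ⌊0.01877/0.00416667⌋ = 4.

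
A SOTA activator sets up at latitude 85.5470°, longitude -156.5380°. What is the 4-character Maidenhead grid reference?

Add 180° to longitude and 90° to latitude: 23.46, 175.55.
Field (20°×10°, letters A–R): 23.46/20 → 1 → B, 175.55/10 → 17 → R; chars BR.
Square (2°×1°, digits 0–9): 3.46/2 → 1, 5.55/1 → 5; chars 15.

BR15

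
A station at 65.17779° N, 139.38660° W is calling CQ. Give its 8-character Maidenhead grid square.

CP05he32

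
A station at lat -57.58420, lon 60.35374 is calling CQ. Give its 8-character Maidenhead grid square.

MD02ej29

Add 180° to longitude and 90° to latitude: 240.35374, 32.41580.
Field: lon ⌊240.35374/20⌋ = 12 → M; lat ⌊32.41580/10⌋ = 3 → D.
Square: lon ⌊0.35374/2⌋ = 0; lat ⌊2.41580/1⌋ = 2.
Subsquare: lon ⌊0.35374/0.0833333⌋ = 4 → e; lat ⌊0.41580/0.0416667⌋ = 9 → j.
Extended square: lon ⌊0.02041/0.00833333⌋ = 2; lat ⌊0.04080/0.00416667⌋ = 9.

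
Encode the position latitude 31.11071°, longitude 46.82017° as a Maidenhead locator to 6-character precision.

LM31jc

Shift to the Maidenhead origin (180°W, 90°S): lon 226.8202, lat 121.1107.
Field: 226.8202/20 → 11 → L, 121.1107/10 → 12 → M; chars LM.
Square: 6.8202/2 → 3, 1.1107/1 → 1; chars 31.
Subsquare: 0.8202/0.0833333 → 9 → j, 0.1107/0.0416667 → 2 → c; chars jc.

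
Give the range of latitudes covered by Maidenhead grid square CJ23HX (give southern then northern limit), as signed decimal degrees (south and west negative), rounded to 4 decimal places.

3.9583, 4.0000

Field C=2, J=9: +2·20° lon, +9·10° lat → SW at lon -140°, lat 0°.
Square 2, 3: +2·2° lon, +3·1° lat → SW at lon -136°, lat 3°.
Subsquare h=7, x=23: +7·0.0833333° lon, +23·0.0416667° lat → SW at lon -135.417°, lat 3.95833°.
Cell spans 0.0833333° lon × 0.0416667° lat.
south 3.9583, north 4.0000.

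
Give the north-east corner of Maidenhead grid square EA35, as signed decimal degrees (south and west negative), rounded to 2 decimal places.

Field E=4, A=0: +4·20° lon, +0·10° lat → SW at lon -100°, lat -90°.
Square 3, 5: +3·2° lon, +5·1° lat → SW at lon -94°, lat -85°.
Cell spans 2° lon × 1° lat. NE corner is SW corner plus one full cell.
latitude -84.00, longitude -92.00.

-84.00, -92.00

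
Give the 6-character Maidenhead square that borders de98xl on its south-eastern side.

Longitude subsquare x = 23; +1 → 24, wraps to 0 = a, carry into square.
Longitude square 9; +1 → 10, wraps to 0, carry into field.
Longitude field D = 3; +1 → 4 = E.
Latitude subsquare l = 11; −1 → 10 = k.

EE08ak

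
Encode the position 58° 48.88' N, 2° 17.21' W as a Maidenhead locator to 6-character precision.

IO88ut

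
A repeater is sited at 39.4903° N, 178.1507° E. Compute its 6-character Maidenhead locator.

Shift to the Maidenhead origin (180°W, 90°S): lon 358.1507, lat 129.4903.
Field: lon ⌊358.1507/20⌋ = 17 → R; lat ⌊129.4903/10⌋ = 12 → M.
Square: lon ⌊18.1507/2⌋ = 9; lat ⌊9.4903/1⌋ = 9.
Subsquare: lon ⌊0.1507/0.0833333⌋ = 1 → b; lat ⌊0.4903/0.0416667⌋ = 11 → l.

RM99bl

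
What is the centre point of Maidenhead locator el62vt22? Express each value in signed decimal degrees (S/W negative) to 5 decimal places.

22.80208, -86.22917

Field E=4, L=11: +4·20° lon, +11·10° lat → SW at lon -100°, lat 20°.
Square 6, 2: +6·2° lon, +2·1° lat → SW at lon -88°, lat 22°.
Subsquare v=21, t=19: +21·0.0833333° lon, +19·0.0416667° lat → SW at lon -86.25°, lat 22.7917°.
Extended square 2, 2: +2·0.00833333° lon, +2·0.00416667° lat → SW at lon -86.2333°, lat 22.8°.
Cell spans 0.00833333° lon × 0.00416667° lat. Centre is SW corner plus half of each.
latitude 22.80208, longitude -86.22917.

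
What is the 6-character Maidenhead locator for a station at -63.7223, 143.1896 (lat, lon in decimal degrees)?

QC16og

Offset from 180°W / 90°S: lon 323.1896°, lat 26.2777°.
Field: lon ⌊323.1896/20⌋ = 16 → Q; lat ⌊26.2777/10⌋ = 2 → C.
Square: lon ⌊3.1896/2⌋ = 1; lat ⌊6.2777/1⌋ = 6.
Subsquare: lon ⌊1.1896/0.0833333⌋ = 14 → o; lat ⌊0.2777/0.0416667⌋ = 6 → g.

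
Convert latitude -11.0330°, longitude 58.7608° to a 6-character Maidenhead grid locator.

Shift to the Maidenhead origin (180°W, 90°S): lon 238.7608, lat 78.9670.
Field: lon ⌊238.7608/20⌋ = 11 → L; lat ⌊78.9670/10⌋ = 7 → H.
Square: lon ⌊18.7608/2⌋ = 9; lat ⌊8.9670/1⌋ = 8.
Subsquare: lon ⌊0.7608/0.0833333⌋ = 9 → j; lat ⌊0.9670/0.0416667⌋ = 23 → x.

LH98jx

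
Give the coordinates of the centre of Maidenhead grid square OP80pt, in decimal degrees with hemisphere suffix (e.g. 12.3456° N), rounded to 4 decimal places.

Field O=14, P=15: +14·20° lon, +15·10° lat → SW at lon 100°, lat 60°.
Square 8, 0: +8·2° lon, +0·1° lat → SW at lon 116°, lat 60°.
Subsquare p=15, t=19: +15·0.0833333° lon, +19·0.0416667° lat → SW at lon 117.25°, lat 60.7917°.
Cell spans 0.0833333° lon × 0.0416667° lat. Centre is SW corner plus half of each.
latitude 60.8125° N, longitude 117.2917° E.

60.8125° N, 117.2917° E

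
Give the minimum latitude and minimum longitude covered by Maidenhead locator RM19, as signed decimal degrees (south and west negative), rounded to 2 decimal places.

Field R=17, M=12: +17·20° lon, +12·10° lat → SW at lon 160°, lat 30°.
Square 1, 9: +1·2° lon, +9·1° lat → SW at lon 162°, lat 39°.
latitude 39.00, longitude 162.00.

39.00, 162.00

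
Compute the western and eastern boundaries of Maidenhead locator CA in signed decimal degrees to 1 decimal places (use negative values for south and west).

-140.0, -120.0

Field C=2, A=0: +2·20° lon, +0·10° lat → SW at lon -140°, lat -90°.
Cell spans 20° lon × 10° lat.
west -140.0, east -120.0.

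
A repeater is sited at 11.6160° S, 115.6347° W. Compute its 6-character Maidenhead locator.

Offset from 180°W / 90°S: lon 64.3653°, lat 78.3840°.
Field (20°×10°, letters A–R): 64.3653/20 → 3 → D, 78.3840/10 → 7 → H; chars DH.
Square (2°×1°, digits 0–9): 4.3653/2 → 2, 8.3840/1 → 8; chars 28.
Subsquare (5′×2.5′, letters a–x): 0.3653/0.0833333 → 4 → e, 0.3840/0.0416667 → 9 → j; chars ej.

DH28ej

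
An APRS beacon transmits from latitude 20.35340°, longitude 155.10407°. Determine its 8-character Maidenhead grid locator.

QL70ni24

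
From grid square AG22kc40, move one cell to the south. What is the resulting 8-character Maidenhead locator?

AG22kb49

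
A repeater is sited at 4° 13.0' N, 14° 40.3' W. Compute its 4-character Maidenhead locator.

IJ24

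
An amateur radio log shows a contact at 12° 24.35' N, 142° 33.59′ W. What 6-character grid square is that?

BK82rj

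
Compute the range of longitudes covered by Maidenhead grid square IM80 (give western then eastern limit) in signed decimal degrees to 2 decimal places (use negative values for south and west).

-4.00, -2.00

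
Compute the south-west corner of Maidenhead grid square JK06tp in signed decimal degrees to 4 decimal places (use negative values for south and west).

16.6250, 1.5833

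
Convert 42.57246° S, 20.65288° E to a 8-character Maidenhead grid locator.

Add 180° to longitude and 90° to latitude: 200.65288, 47.42754.
Field (20°×10°, letters A–R): lon ⌊200.65288/20⌋ = 10 → K; lat ⌊47.42754/10⌋ = 4 → E.
Square (2°×1°, digits 0–9): lon ⌊0.65288/2⌋ = 0; lat ⌊7.42754/1⌋ = 7.
Subsquare (5′×2.5′, letters a–x): lon ⌊0.65288/0.0833333⌋ = 7 → h; lat ⌊0.42754/0.0416667⌋ = 10 → k.
Extended square (30″×15″, digits 0–9): lon ⌊0.06955/0.00833333⌋ = 8; lat ⌊0.01087/0.00416667⌋ = 2.

KE07hk82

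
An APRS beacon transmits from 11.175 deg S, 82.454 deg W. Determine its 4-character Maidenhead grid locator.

Add 180° to longitude and 90° to latitude: 97.55, 78.83.
Field: lon ⌊97.55/20⌋ = 4 → E; lat ⌊78.83/10⌋ = 7 → H.
Square: lon ⌊17.55/2⌋ = 8; lat ⌊8.83/1⌋ = 8.

EH88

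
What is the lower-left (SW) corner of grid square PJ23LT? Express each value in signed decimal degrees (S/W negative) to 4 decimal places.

3.7917, 124.9167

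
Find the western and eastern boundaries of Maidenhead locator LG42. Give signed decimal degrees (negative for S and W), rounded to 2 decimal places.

48.00, 50.00

Field L=11, G=6: +11·20° lon, +6·10° lat → SW at lon 40°, lat -30°.
Square 4, 2: +4·2° lon, +2·1° lat → SW at lon 48°, lat -28°.
Cell spans 2° lon × 1° lat.
west 48.00, east 50.00.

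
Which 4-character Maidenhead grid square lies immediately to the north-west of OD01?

ND92

Longitude square 0; −1 → -1, wraps to 9, carry into field.
Longitude field O = 14; −1 → 13 = N.
Latitude square 1; +1 → 2.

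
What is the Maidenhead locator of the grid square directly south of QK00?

Latitude square 0; −1 → -1, wraps to 9, carry into field.
Latitude field K = 10; −1 → 9 = J.
The longitude characters are unchanged.

QJ09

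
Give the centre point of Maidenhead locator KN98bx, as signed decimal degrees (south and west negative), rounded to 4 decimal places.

48.9792, 38.1250

Field K=10, N=13: +10·20° lon, +13·10° lat → SW at lon 20°, lat 40°.
Square 9, 8: +9·2° lon, +8·1° lat → SW at lon 38°, lat 48°.
Subsquare b=1, x=23: +1·0.0833333° lon, +23·0.0416667° lat → SW at lon 38.0833°, lat 48.9583°.
Cell spans 0.0833333° lon × 0.0416667° lat. Centre is SW corner plus half of each.
latitude 48.9792, longitude 38.1250.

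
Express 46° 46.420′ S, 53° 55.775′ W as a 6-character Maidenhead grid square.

Add 180° to longitude and 90° to latitude: 126.0704, 43.2263.
Field: 126.0704/20 → 6 → G, 43.2263/10 → 4 → E; chars GE.
Square: 6.0704/2 → 3, 3.2263/1 → 3; chars 33.
Subsquare: 0.0704/0.0833333 → 0 → a, 0.2263/0.0416667 → 5 → f; chars af.

GE33af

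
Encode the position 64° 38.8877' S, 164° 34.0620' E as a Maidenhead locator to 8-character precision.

RC25gi84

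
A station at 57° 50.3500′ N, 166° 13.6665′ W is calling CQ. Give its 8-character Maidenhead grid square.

AO67vu21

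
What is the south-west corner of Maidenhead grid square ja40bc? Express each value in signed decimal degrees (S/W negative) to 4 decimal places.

-89.9167, 8.0833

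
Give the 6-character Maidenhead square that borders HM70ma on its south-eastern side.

HL79nx

Longitude subsquare m = 12; +1 → 13 = n.
Latitude subsquare a = 0; −1 → -1, wraps to 23 = x, carry into square.
Latitude square 0; −1 → -1, wraps to 9, carry into field.
Latitude field M = 12; −1 → 11 = L.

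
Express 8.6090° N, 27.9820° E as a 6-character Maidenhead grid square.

KJ38xo

Offset from 180°W / 90°S: lon 207.9820°, lat 98.6090°.
Field: lon ⌊207.9820/20⌋ = 10 → K; lat ⌊98.6090/10⌋ = 9 → J.
Square: lon ⌊7.9820/2⌋ = 3; lat ⌊8.6090/1⌋ = 8.
Subsquare: lon ⌊1.9820/0.0833333⌋ = 23 → x; lat ⌊0.6090/0.0416667⌋ = 14 → o.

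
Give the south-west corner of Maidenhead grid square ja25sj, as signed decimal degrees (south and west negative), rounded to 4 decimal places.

-84.6250, 5.5000

Field J=9, A=0: +9·20° lon, +0·10° lat → SW at lon 0°, lat -90°.
Square 2, 5: +2·2° lon, +5·1° lat → SW at lon 4°, lat -85°.
Subsquare s=18, j=9: +18·0.0833333° lon, +9·0.0416667° lat → SW at lon 5.5°, lat -84.625°.
latitude -84.6250, longitude 5.5000.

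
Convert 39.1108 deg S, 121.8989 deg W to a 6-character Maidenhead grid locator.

Add 180° to longitude and 90° to latitude: 58.1011, 50.8892.
Field (20°×10°, letters A–R): 58.1011/20 → 2 → C, 50.8892/10 → 5 → F; chars CF.
Square (2°×1°, digits 0–9): 18.1011/2 → 9, 0.8892/1 → 0; chars 90.
Subsquare (5′×2.5′, letters a–x): 0.1011/0.0833333 → 1 → b, 0.8892/0.0416667 → 21 → v; chars bv.

CF90bv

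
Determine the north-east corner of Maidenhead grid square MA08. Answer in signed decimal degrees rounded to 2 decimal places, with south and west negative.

-81.00, 62.00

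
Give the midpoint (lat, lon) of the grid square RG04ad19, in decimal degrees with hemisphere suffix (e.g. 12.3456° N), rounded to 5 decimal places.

Field R=17, G=6: +17·20° lon, +6·10° lat → SW at lon 160°, lat -30°.
Square 0, 4: +0·2° lon, +4·1° lat → SW at lon 160°, lat -26°.
Subsquare a=0, d=3: +0·0.0833333° lon, +3·0.0416667° lat → SW at lon 160°, lat -25.875°.
Extended square 1, 9: +1·0.00833333° lon, +9·0.00416667° lat → SW at lon 160.008°, lat -25.8375°.
Cell spans 0.00833333° lon × 0.00416667° lat. Centre is SW corner plus half of each.
latitude 25.83542° S, longitude 160.01250° E.

25.83542° S, 160.01250° E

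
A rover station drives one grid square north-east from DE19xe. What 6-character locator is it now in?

Longitude subsquare x = 23; +1 → 24, wraps to 0 = a, carry into square.
Longitude square 1; +1 → 2.
Latitude subsquare e = 4; +1 → 5 = f.

DE29af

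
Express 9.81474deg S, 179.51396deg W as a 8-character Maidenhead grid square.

Offset from 180°W / 90°S: lon 0.48604°, lat 80.18526°.
Field (20°×10°, letters A–R): lon ⌊0.48604/20⌋ = 0 → A; lat ⌊80.18526/10⌋ = 8 → I.
Square (2°×1°, digits 0–9): lon ⌊0.48604/2⌋ = 0; lat ⌊0.18526/1⌋ = 0.
Subsquare (5′×2.5′, letters a–x): lon ⌊0.48604/0.0833333⌋ = 5 → f; lat ⌊0.18526/0.0416667⌋ = 4 → e.
Extended square (30″×15″, digits 0–9): lon ⌊0.06937/0.00833333⌋ = 8; lat ⌊0.01859/0.00416667⌋ = 4.

AI00fe84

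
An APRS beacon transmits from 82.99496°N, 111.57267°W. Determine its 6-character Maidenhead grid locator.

DR42fx

Offset from 180°W / 90°S: lon 68.4273°, lat 172.9950°.
Field: 68.4273/20 → 3 → D, 172.9950/10 → 17 → R; chars DR.
Square: 8.4273/2 → 4, 2.9950/1 → 2; chars 42.
Subsquare: 0.4273/0.0833333 → 5 → f, 0.9950/0.0416667 → 23 → x; chars fx.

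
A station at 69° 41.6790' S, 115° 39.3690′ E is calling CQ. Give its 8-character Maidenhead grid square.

OC70th83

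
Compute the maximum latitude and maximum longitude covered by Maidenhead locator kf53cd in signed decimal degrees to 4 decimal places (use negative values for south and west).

Field K=10, F=5: +10·20° lon, +5·10° lat → SW at lon 20°, lat -40°.
Square 5, 3: +5·2° lon, +3·1° lat → SW at lon 30°, lat -37°.
Subsquare c=2, d=3: +2·0.0833333° lon, +3·0.0416667° lat → SW at lon 30.1667°, lat -36.875°.
Cell spans 0.0833333° lon × 0.0416667° lat. NE corner is SW corner plus one full cell.
latitude -36.8333, longitude 30.2500.

-36.8333, 30.2500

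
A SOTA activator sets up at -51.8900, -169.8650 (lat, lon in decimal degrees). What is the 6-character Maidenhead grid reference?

Offset from 180°W / 90°S: lon 10.1350°, lat 38.1100°.
Field: 10.1350/20 → 0 → A, 38.1100/10 → 3 → D; chars AD.
Square: 10.1350/2 → 5, 8.1100/1 → 8; chars 58.
Subsquare: 0.1350/0.0833333 → 1 → b, 0.1100/0.0416667 → 2 → c; chars bc.

AD58bc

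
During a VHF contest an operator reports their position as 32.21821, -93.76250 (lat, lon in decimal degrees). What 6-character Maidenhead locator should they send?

EM32cf

Add 180° to longitude and 90° to latitude: 86.2375, 122.2182.
Field (20°×10°, letters A–R): lon ⌊86.2375/20⌋ = 4 → E; lat ⌊122.2182/10⌋ = 12 → M.
Square (2°×1°, digits 0–9): lon ⌊6.2375/2⌋ = 3; lat ⌊2.2182/1⌋ = 2.
Subsquare (5′×2.5′, letters a–x): lon ⌊0.2375/0.0833333⌋ = 2 → c; lat ⌊0.2182/0.0416667⌋ = 5 → f.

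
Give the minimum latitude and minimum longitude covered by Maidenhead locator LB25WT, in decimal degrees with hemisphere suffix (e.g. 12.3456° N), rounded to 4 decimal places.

Field L=11, B=1: +11·20° lon, +1·10° lat → SW at lon 40°, lat -80°.
Square 2, 5: +2·2° lon, +5·1° lat → SW at lon 44°, lat -75°.
Subsquare w=22, t=19: +22·0.0833333° lon, +19·0.0416667° lat → SW at lon 45.8333°, lat -74.2083°.
latitude 74.2083° S, longitude 45.8333° E.

74.2083° S, 45.8333° E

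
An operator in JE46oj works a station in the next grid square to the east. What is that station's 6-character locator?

JE46pj

Longitude subsquare o = 14; +1 → 15 = p.
The latitude characters are unchanged.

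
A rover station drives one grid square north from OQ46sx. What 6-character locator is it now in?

OQ47sa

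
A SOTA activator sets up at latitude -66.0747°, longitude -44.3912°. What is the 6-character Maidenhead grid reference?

GC73tw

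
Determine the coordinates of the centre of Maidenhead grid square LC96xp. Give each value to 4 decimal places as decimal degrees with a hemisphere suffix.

Field L=11, C=2: +11·20° lon, +2·10° lat → SW at lon 40°, lat -70°.
Square 9, 6: +9·2° lon, +6·1° lat → SW at lon 58°, lat -64°.
Subsquare x=23, p=15: +23·0.0833333° lon, +15·0.0416667° lat → SW at lon 59.9167°, lat -63.375°.
Cell spans 0.0833333° lon × 0.0416667° lat. Centre is SW corner plus half of each.
latitude 63.3542° S, longitude 59.9583° E.

63.3542° S, 59.9583° E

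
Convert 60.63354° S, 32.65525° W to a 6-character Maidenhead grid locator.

HC39qi

Offset from 180°W / 90°S: lon 147.3448°, lat 29.3665°.
Field: lon ⌊147.3448/20⌋ = 7 → H; lat ⌊29.3665/10⌋ = 2 → C.
Square: lon ⌊7.3448/2⌋ = 3; lat ⌊9.3665/1⌋ = 9.
Subsquare: lon ⌊1.3448/0.0833333⌋ = 16 → q; lat ⌊0.3665/0.0416667⌋ = 8 → i.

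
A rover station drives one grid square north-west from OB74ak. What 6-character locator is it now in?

Longitude subsquare a = 0; −1 → -1, wraps to 23 = x, carry into square.
Longitude square 7; −1 → 6.
Latitude subsquare k = 10; +1 → 11 = l.

OB64xl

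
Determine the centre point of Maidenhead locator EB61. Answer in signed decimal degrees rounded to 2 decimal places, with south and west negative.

Field E=4, B=1: +4·20° lon, +1·10° lat → SW at lon -100°, lat -80°.
Square 6, 1: +6·2° lon, +1·1° lat → SW at lon -88°, lat -79°.
Cell spans 2° lon × 1° lat. Centre is SW corner plus half of each.
latitude -78.50, longitude -87.00.

-78.50, -87.00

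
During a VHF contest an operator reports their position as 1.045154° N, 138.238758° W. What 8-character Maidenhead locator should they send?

CJ01vb10

Shift to the Maidenhead origin (180°W, 90°S): lon 41.76124, lat 91.04515.
Field: 41.76124/20 → 2 → C, 91.04515/10 → 9 → J; chars CJ.
Square: 1.76124/2 → 0, 1.04515/1 → 1; chars 01.
Subsquare: 1.76124/0.0833333 → 21 → v, 0.04515/0.0416667 → 1 → b; chars vb.
Extended square: 0.01124/0.00833333 → 1, 0.00349/0.00416667 → 0; chars 10.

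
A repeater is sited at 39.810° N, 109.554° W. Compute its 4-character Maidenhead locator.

DM59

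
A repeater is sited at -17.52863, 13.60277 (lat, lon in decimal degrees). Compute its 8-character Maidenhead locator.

JH62tl23

Shift to the Maidenhead origin (180°W, 90°S): lon 193.60277, lat 72.47137.
Field (20°×10°, letters A–R): lon ⌊193.60277/20⌋ = 9 → J; lat ⌊72.47137/10⌋ = 7 → H.
Square (2°×1°, digits 0–9): lon ⌊13.60277/2⌋ = 6; lat ⌊2.47137/1⌋ = 2.
Subsquare (5′×2.5′, letters a–x): lon ⌊1.60277/0.0833333⌋ = 19 → t; lat ⌊0.47137/0.0416667⌋ = 11 → l.
Extended square (30″×15″, digits 0–9): lon ⌊0.01944/0.00833333⌋ = 2; lat ⌊0.01304/0.00416667⌋ = 3.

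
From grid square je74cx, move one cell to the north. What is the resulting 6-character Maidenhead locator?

JE75ca

Latitude subsquare x = 23; +1 → 24, wraps to 0 = a, carry into square.
Latitude square 4; +1 → 5.
The longitude characters are unchanged.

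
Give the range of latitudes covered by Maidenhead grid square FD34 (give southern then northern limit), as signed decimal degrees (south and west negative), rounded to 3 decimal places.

-56.000, -55.000

Field F=5, D=3: +5·20° lon, +3·10° lat → SW at lon -80°, lat -60°.
Square 3, 4: +3·2° lon, +4·1° lat → SW at lon -74°, lat -56°.
Cell spans 2° lon × 1° lat.
south -56.000, north -55.000.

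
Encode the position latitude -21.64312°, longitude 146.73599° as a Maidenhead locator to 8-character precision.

QG38ii85

Shift to the Maidenhead origin (180°W, 90°S): lon 326.73599, lat 68.35688.
Field: 326.73599/20 → 16 → Q, 68.35688/10 → 6 → G; chars QG.
Square: 6.73599/2 → 3, 8.35688/1 → 8; chars 38.
Subsquare: 0.73599/0.0833333 → 8 → i, 0.35688/0.0416667 → 8 → i; chars ii.
Extended square: 0.06932/0.00833333 → 8, 0.02355/0.00416667 → 5; chars 85.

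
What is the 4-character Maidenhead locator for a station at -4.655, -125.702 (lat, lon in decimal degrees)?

Add 180° to longitude and 90° to latitude: 54.30, 85.34.
Field (20°×10°, letters A–R): 54.30/20 → 2 → C, 85.34/10 → 8 → I; chars CI.
Square (2°×1°, digits 0–9): 14.30/2 → 7, 5.34/1 → 5; chars 75.

CI75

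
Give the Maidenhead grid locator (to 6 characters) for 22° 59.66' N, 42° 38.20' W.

Offset from 180°W / 90°S: lon 137.3633°, lat 112.9943°.
Field: lon ⌊137.3633/20⌋ = 6 → G; lat ⌊112.9943/10⌋ = 11 → L.
Square: lon ⌊17.3633/2⌋ = 8; lat ⌊2.9943/1⌋ = 2.
Subsquare: lon ⌊1.3633/0.0833333⌋ = 16 → q; lat ⌊0.9943/0.0416667⌋ = 23 → x.

GL82qx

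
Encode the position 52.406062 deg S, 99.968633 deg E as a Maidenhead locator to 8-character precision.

Shift to the Maidenhead origin (180°W, 90°S): lon 279.96863, lat 37.59394.
Field: 279.96863/20 → 13 → N, 37.59394/10 → 3 → D; chars ND.
Square: 19.96863/2 → 9, 7.59394/1 → 7; chars 97.
Subsquare: 1.96863/0.0833333 → 23 → x, 0.59394/0.0416667 → 14 → o; chars xo.
Extended square: 0.05197/0.00833333 → 6, 0.01060/0.00416667 → 2; chars 62.

ND97xo62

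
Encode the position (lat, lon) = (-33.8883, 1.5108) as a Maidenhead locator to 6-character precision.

JF06sc

Offset from 180°W / 90°S: lon 181.5108°, lat 56.1117°.
Field: 181.5108/20 → 9 → J, 56.1117/10 → 5 → F; chars JF.
Square: 1.5108/2 → 0, 6.1117/1 → 6; chars 06.
Subsquare: 1.5108/0.0833333 → 18 → s, 0.1117/0.0416667 → 2 → c; chars sc.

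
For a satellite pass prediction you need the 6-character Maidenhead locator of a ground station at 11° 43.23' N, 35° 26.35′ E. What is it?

KK71rr

Add 180° to longitude and 90° to latitude: 215.4392, 101.7205.
Field: lon ⌊215.4392/20⌋ = 10 → K; lat ⌊101.7205/10⌋ = 10 → K.
Square: lon ⌊15.4392/2⌋ = 7; lat ⌊1.7205/1⌋ = 1.
Subsquare: lon ⌊1.4392/0.0833333⌋ = 17 → r; lat ⌊0.7205/0.0416667⌋ = 17 → r.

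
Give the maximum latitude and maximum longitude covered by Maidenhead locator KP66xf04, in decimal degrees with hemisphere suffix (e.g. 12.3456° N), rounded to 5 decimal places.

Field K=10, P=15: +10·20° lon, +15·10° lat → SW at lon 20°, lat 60°.
Square 6, 6: +6·2° lon, +6·1° lat → SW at lon 32°, lat 66°.
Subsquare x=23, f=5: +23·0.0833333° lon, +5·0.0416667° lat → SW at lon 33.9167°, lat 66.2083°.
Extended square 0, 4: +0·0.00833333° lon, +4·0.00416667° lat → SW at lon 33.9167°, lat 66.225°.
Cell spans 0.00833333° lon × 0.00416667° lat. NE corner is SW corner plus one full cell.
latitude 66.22917° N, longitude 33.92500° E.

66.22917° N, 33.92500° E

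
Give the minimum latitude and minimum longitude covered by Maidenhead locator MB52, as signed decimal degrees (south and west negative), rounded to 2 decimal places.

-78.00, 70.00

Field M=12, B=1: +12·20° lon, +1·10° lat → SW at lon 60°, lat -80°.
Square 5, 2: +5·2° lon, +2·1° lat → SW at lon 70°, lat -78°.
latitude -78.00, longitude 70.00.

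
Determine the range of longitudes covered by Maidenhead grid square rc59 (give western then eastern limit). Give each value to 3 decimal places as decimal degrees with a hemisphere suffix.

170.000° E, 172.000° E

Field R=17, C=2: +17·20° lon, +2·10° lat → SW at lon 160°, lat -70°.
Square 5, 9: +5·2° lon, +9·1° lat → SW at lon 170°, lat -61°.
Cell spans 2° lon × 1° lat.
west 170.000° E, east 172.000° E.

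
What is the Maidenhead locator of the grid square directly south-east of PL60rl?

PL60sk

Longitude subsquare r = 17; +1 → 18 = s.
Latitude subsquare l = 11; −1 → 10 = k.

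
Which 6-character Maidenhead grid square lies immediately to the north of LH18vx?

Latitude subsquare x = 23; +1 → 24, wraps to 0 = a, carry into square.
Latitude square 8; +1 → 9.
The longitude characters are unchanged.

LH19va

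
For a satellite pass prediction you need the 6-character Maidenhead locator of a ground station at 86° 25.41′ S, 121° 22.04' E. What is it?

Shift to the Maidenhead origin (180°W, 90°S): lon 301.3673, lat 3.5765.
Field (20°×10°, letters A–R): 301.3673/20 → 15 → P, 3.5765/10 → 0 → A; chars PA.
Square (2°×1°, digits 0–9): 1.3673/2 → 0, 3.5765/1 → 3; chars 03.
Subsquare (5′×2.5′, letters a–x): 1.3673/0.0833333 → 16 → q, 0.5765/0.0416667 → 13 → n; chars qn.

PA03qn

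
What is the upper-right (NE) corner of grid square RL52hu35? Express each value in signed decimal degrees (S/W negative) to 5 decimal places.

22.85833, 170.61667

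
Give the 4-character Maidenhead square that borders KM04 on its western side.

JM94

Longitude square 0; −1 → -1, wraps to 9, carry into field.
Longitude field K = 10; −1 → 9 = J.
The latitude characters are unchanged.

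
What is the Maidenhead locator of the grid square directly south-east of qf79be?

QF79cd

Longitude subsquare b = 1; +1 → 2 = c.
Latitude subsquare e = 4; −1 → 3 = d.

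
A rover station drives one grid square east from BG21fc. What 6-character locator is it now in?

Longitude subsquare f = 5; +1 → 6 = g.
The latitude characters are unchanged.

BG21gc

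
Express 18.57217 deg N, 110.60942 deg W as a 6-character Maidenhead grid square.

DK48qn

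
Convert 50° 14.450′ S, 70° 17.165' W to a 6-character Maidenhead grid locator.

Add 180° to longitude and 90° to latitude: 109.7139, 39.7592.
Field: lon ⌊109.7139/20⌋ = 5 → F; lat ⌊39.7592/10⌋ = 3 → D.
Square: lon ⌊9.7139/2⌋ = 4; lat ⌊9.7592/1⌋ = 9.
Subsquare: lon ⌊1.7139/0.0833333⌋ = 20 → u; lat ⌊0.7592/0.0416667⌋ = 18 → s.

FD49us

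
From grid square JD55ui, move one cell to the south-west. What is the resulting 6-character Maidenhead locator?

Longitude subsquare u = 20; −1 → 19 = t.
Latitude subsquare i = 8; −1 → 7 = h.

JD55th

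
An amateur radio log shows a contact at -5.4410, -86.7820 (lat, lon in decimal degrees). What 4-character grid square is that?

Offset from 180°W / 90°S: lon 93.22°, lat 84.56°.
Field (20°×10°, letters A–R): 93.22/20 → 4 → E, 84.56/10 → 8 → I; chars EI.
Square (2°×1°, digits 0–9): 13.22/2 → 6, 4.56/1 → 4; chars 64.

EI64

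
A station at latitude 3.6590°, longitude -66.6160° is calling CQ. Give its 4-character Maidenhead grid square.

Shift to the Maidenhead origin (180°W, 90°S): lon 113.38, lat 93.66.
Field: lon ⌊113.38/20⌋ = 5 → F; lat ⌊93.66/10⌋ = 9 → J.
Square: lon ⌊13.38/2⌋ = 6; lat ⌊3.66/1⌋ = 3.

FJ63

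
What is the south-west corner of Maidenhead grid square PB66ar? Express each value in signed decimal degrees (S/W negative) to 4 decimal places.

-73.2917, 132.0000

Field P=15, B=1: +15·20° lon, +1·10° lat → SW at lon 120°, lat -80°.
Square 6, 6: +6·2° lon, +6·1° lat → SW at lon 132°, lat -74°.
Subsquare a=0, r=17: +0·0.0833333° lon, +17·0.0416667° lat → SW at lon 132°, lat -73.2917°.
latitude -73.2917, longitude 132.0000.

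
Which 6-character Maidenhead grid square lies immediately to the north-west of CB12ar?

Longitude subsquare a = 0; −1 → -1, wraps to 23 = x, carry into square.
Longitude square 1; −1 → 0.
Latitude subsquare r = 17; +1 → 18 = s.

CB02xs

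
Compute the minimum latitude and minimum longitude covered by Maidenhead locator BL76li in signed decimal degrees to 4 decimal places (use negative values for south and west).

Field B=1, L=11: +1·20° lon, +11·10° lat → SW at lon -160°, lat 20°.
Square 7, 6: +7·2° lon, +6·1° lat → SW at lon -146°, lat 26°.
Subsquare l=11, i=8: +11·0.0833333° lon, +8·0.0416667° lat → SW at lon -145.083°, lat 26.3333°.
latitude 26.3333, longitude -145.0833.

26.3333, -145.0833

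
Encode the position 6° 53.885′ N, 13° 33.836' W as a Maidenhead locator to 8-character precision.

Shift to the Maidenhead origin (180°W, 90°S): lon 166.43607, lat 96.89808.
Field: lon ⌊166.43607/20⌋ = 8 → I; lat ⌊96.89808/10⌋ = 9 → J.
Square: lon ⌊6.43607/2⌋ = 3; lat ⌊6.89808/1⌋ = 6.
Subsquare: lon ⌊0.43607/0.0833333⌋ = 5 → f; lat ⌊0.89808/0.0416667⌋ = 21 → v.
Extended square: lon ⌊0.01940/0.00833333⌋ = 2; lat ⌊0.02308/0.00416667⌋ = 5.

IJ36fv25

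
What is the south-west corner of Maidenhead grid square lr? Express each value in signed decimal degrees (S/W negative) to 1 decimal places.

80.0, 40.0

Field L=11, R=17: +11·20° lon, +17·10° lat → SW at lon 40°, lat 80°.
latitude 80.0, longitude 40.0.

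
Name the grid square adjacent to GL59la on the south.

GL58lx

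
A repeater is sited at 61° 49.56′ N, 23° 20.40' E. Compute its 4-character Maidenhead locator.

Shift to the Maidenhead origin (180°W, 90°S): lon 203.34, lat 151.83.
Field: lon ⌊203.34/20⌋ = 10 → K; lat ⌊151.83/10⌋ = 15 → P.
Square: lon ⌊3.34/2⌋ = 1; lat ⌊1.83/1⌋ = 1.

KP11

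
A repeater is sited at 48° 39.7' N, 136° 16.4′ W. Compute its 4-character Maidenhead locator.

CN18

Add 180° to longitude and 90° to latitude: 43.73, 138.66.
Field: lon ⌊43.73/20⌋ = 2 → C; lat ⌊138.66/10⌋ = 13 → N.
Square: lon ⌊3.73/2⌋ = 1; lat ⌊8.66/1⌋ = 8.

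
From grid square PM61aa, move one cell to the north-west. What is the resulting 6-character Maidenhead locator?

PM51xb

Longitude subsquare a = 0; −1 → -1, wraps to 23 = x, carry into square.
Longitude square 6; −1 → 5.
Latitude subsquare a = 0; +1 → 1 = b.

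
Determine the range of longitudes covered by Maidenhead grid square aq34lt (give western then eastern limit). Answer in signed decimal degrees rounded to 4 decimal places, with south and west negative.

Field A=0, Q=16: +0·20° lon, +16·10° lat → SW at lon -180°, lat 70°.
Square 3, 4: +3·2° lon, +4·1° lat → SW at lon -174°, lat 74°.
Subsquare l=11, t=19: +11·0.0833333° lon, +19·0.0416667° lat → SW at lon -173.083°, lat 74.7917°.
Cell spans 0.0833333° lon × 0.0416667° lat.
west -173.0833, east -173.0000.

-173.0833, -173.0000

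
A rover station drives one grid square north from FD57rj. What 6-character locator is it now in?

FD57rk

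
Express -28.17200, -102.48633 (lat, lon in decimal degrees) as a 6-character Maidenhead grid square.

DG81st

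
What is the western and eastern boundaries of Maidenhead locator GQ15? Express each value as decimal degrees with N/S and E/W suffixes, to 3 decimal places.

58.000° W, 56.000° W

Field G=6, Q=16: +6·20° lon, +16·10° lat → SW at lon -60°, lat 70°.
Square 1, 5: +1·2° lon, +5·1° lat → SW at lon -58°, lat 75°.
Cell spans 2° lon × 1° lat.
west 58.000° W, east 56.000° W.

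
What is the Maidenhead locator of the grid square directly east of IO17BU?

Longitude subsquare b = 1; +1 → 2 = c.
The latitude characters are unchanged.

IO17cu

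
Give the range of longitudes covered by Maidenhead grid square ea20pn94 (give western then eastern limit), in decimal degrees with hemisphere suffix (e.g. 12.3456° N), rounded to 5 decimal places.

Field E=4, A=0: +4·20° lon, +0·10° lat → SW at lon -100°, lat -90°.
Square 2, 0: +2·2° lon, +0·1° lat → SW at lon -96°, lat -90°.
Subsquare p=15, n=13: +15·0.0833333° lon, +13·0.0416667° lat → SW at lon -94.75°, lat -89.4583°.
Extended square 9, 4: +9·0.00833333° lon, +4·0.00416667° lat → SW at lon -94.675°, lat -89.4417°.
Cell spans 0.00833333° lon × 0.00416667° lat.
west 94.67500° W, east 94.66667° W.

94.67500° W, 94.66667° W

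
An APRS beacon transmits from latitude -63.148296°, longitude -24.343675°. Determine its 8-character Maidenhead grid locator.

HC76tu84

Shift to the Maidenhead origin (180°W, 90°S): lon 155.65633, lat 26.85170.
Field: lon ⌊155.65633/20⌋ = 7 → H; lat ⌊26.85170/10⌋ = 2 → C.
Square: lon ⌊15.65633/2⌋ = 7; lat ⌊6.85170/1⌋ = 6.
Subsquare: lon ⌊1.65633/0.0833333⌋ = 19 → t; lat ⌊0.85170/0.0416667⌋ = 20 → u.
Extended square: lon ⌊0.07299/0.00833333⌋ = 8; lat ⌊0.01837/0.00416667⌋ = 4.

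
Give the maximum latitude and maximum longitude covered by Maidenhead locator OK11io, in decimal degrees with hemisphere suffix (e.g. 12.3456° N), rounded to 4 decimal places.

Field O=14, K=10: +14·20° lon, +10·10° lat → SW at lon 100°, lat 10°.
Square 1, 1: +1·2° lon, +1·1° lat → SW at lon 102°, lat 11°.
Subsquare i=8, o=14: +8·0.0833333° lon, +14·0.0416667° lat → SW at lon 102.667°, lat 11.5833°.
Cell spans 0.0833333° lon × 0.0416667° lat. NE corner is SW corner plus one full cell.
latitude 11.6250° N, longitude 102.7500° E.

11.6250° N, 102.7500° E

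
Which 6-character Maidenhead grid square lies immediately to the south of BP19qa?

Latitude subsquare a = 0; −1 → -1, wraps to 23 = x, carry into square.
Latitude square 9; −1 → 8.
The longitude characters are unchanged.

BP18qx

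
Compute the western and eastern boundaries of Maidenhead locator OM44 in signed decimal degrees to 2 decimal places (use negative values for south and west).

108.00, 110.00

Field O=14, M=12: +14·20° lon, +12·10° lat → SW at lon 100°, lat 30°.
Square 4, 4: +4·2° lon, +4·1° lat → SW at lon 108°, lat 34°.
Cell spans 2° lon × 1° lat.
west 108.00, east 110.00.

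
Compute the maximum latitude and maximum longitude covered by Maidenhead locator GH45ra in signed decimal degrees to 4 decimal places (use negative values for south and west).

-14.9583, -50.5000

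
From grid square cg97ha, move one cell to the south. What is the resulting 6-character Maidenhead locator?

CG96hx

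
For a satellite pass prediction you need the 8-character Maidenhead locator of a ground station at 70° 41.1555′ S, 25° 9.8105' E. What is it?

KB29nh95

Shift to the Maidenhead origin (180°W, 90°S): lon 205.16351, lat 19.31408.
Field: 205.16351/20 → 10 → K, 19.31408/10 → 1 → B; chars KB.
Square: 5.16351/2 → 2, 9.31408/1 → 9; chars 29.
Subsquare: 1.16351/0.0833333 → 13 → n, 0.31408/0.0416667 → 7 → h; chars nh.
Extended square: 0.08018/0.00833333 → 9, 0.02241/0.00416667 → 5; chars 95.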